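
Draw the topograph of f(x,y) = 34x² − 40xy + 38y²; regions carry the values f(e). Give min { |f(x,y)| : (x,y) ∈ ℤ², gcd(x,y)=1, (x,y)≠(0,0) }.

translate: b→28 (≡-40 mod 68), so (34,-40,38)→(34,28,32)
flip: (34,28,32)→(32,-28,34)
reduced (well bottom): (32,-28,34) with a≤c, −a<b≤a
well minimum = a = 32

32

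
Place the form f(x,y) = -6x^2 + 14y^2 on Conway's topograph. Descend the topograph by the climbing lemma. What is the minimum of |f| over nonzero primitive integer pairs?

descent: ρ → (14,0,-6)
descent: ρ → (-6,12,8)  [lands on river]
river: ρ → (8,4,-10)
river: ρ → (-10,16,2)
river: ρ → (2,16,-10)
river: ρ → (-10,4,8)
river: ρ → (8,12,-6)
closes: descent 2, river 6
min |a| on river = 2

2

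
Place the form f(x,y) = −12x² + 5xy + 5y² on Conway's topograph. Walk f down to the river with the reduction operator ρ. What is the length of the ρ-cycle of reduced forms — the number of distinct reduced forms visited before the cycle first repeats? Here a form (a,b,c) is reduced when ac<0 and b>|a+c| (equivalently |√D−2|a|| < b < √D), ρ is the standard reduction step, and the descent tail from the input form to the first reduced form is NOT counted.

D = 265, ⌊√D⌋ = 16
descent: ρ → (5,15,-2)  [lands on river]
river: ρ → (-2,13,12)
river: ρ → (12,11,-3)
river: ρ → (-3,13,8)
river: ρ → (8,3,-8)
river: ρ → (-8,13,3)
river: ρ → (3,11,-12)
river: ρ → (-12,13,2)
river: ρ → (2,15,-5)
river: ρ → (-5,15,2)
river: ρ → (2,13,-12)
river: ρ → (-12,11,3)
river: ρ → (3,13,-8)
river: ρ → (-8,3,8)
river: ρ → (8,13,-3)
river: ρ → (-3,11,12)
river: ρ → (12,13,-2)
river: ρ → (-2,15,5)
ρ-cycle length = 18 (tail of 1 descent step not counted)

18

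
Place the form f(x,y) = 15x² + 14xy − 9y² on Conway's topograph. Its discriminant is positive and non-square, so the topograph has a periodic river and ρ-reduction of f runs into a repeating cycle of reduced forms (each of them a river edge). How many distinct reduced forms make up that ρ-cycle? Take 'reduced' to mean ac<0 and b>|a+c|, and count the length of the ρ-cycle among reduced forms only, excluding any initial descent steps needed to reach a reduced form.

D = 736, ⌊√D⌋ = 27
river: ρ → (-9,22,7)
river: ρ → (7,20,-12)
river: ρ → (-12,4,15)
river: ρ → (15,26,-1)
river: ρ → (-1,26,15)
river: ρ → (15,4,-12)
river: ρ → (-12,20,7)
river: ρ → (7,22,-9)
river: ρ → (-9,14,15)
river: ρ → (15,16,-8)
river: ρ → (-8,16,15)
river: ρ → (15,14,-9)
ρ-cycle length = 12 (tail of 0 descent steps not counted)

12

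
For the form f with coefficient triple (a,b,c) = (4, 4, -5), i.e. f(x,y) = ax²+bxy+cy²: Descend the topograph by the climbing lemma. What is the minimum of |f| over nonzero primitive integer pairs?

river: ρ → (-5,6,3)
river: ρ → (3,6,-5)
river: ρ → (-5,4,4)
river: ρ → (4,4,-5)
closes: descent 0, river 4
min |a| on river = 3

3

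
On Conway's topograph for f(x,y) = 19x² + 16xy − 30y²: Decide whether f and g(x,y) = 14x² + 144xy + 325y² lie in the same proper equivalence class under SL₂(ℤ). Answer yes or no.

D₁ = 2536, D₂ = 2536
river cycle of f (length 50): (-30, 44, 5), (5, 46, -21), (-21, 38, 13), (13, 40, -18), (-18, 32, 21), (21, 10, -29), (-29, 48, 2), (2, 48, -29), (-29, 10, 21), (21, 32, -18), … (40 more)
river cycle of g (length 50): (14, 32, -27), (-27, 22, 19), (19, 16, -30), (-30, 44, 5), (5, 46, -21), (-21, 38, 13), (13, 40, -18), (-18, 32, 21), (21, 10, -29), (-29, 48, 2), … (40 more)
cycles coincide ⇒ equivalent

yes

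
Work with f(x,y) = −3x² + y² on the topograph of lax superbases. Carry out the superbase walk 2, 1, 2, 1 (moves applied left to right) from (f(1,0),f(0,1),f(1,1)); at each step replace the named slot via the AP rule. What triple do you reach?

start (-3,1,-2) = (f(1,0),f(0,1),f(1,1))
replace slot 2: 2·((-3)+(-2)) − 1 = -11 → (-3,-11,-2)
replace slot 1: 2·((-11)+(-2)) − (-3) = -23 → (-23,-11,-2)
replace slot 2: 2·((-23)+(-2)) − (-11) = -39 → (-23,-39,-2)
replace slot 1: 2·((-39)+(-2)) − (-23) = -59 → (-59,-39,-2)

-59,-39,-2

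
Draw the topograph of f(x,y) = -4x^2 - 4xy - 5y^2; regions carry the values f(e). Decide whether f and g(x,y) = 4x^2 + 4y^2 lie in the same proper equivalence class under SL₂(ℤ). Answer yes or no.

D₁ = -64, D₂ = -64
f is negative-definite; reduce −f:
−f: reduced (well bottom): (4,4,5) with a≤c, −a<b≤a
flip sign back: reduced form of f is (-4,-4,-5)
g: reduced (well bottom): (4,0,4) with a≤c, −a<b≤a
reduced forms (-4, -4, -5) vs (4, 0, 4) ⇒ inequivalent

no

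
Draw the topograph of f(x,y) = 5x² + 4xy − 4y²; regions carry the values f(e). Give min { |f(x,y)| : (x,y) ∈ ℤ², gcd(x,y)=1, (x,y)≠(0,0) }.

river: ρ → (-4,4,5)
river: ρ → (5,6,-3)
river: ρ → (-3,6,5)
river: ρ → (5,4,-4)
closes: descent 0, river 4
min |a| on river = 3

3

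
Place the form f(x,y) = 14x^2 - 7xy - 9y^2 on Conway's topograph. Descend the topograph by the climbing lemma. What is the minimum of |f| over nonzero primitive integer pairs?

descent: ρ → (-9,7,14)  [lands on river]
river: ρ → (14,21,-2)
river: ρ → (-2,23,3)
river: ρ → (3,19,-16)
river: ρ → (-16,13,6)
river: ρ → (6,23,-1)
river: ρ → (-1,23,6)
river: ρ → (6,13,-16)
river: ρ → (-16,19,3)
river: ρ → (3,23,-2)
river: ρ → (-2,21,14)
river: ρ → (14,7,-9)
river: ρ → (-9,11,12)
river: ρ → (12,13,-8)
river: ρ → (-8,19,6)
river: ρ → (6,17,-11)
river: ρ → (-11,5,12)
river: ρ → (12,19,-4)
river: ρ → (-4,21,7)
river: ρ → (7,21,-4)
river: ρ → (-4,19,12)
river: ρ → (12,5,-11)
river: ρ → (-11,17,6)
river: ρ → (6,19,-8)
river: ρ → (-8,13,12)
river: ρ → (12,11,-9)
closes: descent 1, river 26
min |a| on river = 1

1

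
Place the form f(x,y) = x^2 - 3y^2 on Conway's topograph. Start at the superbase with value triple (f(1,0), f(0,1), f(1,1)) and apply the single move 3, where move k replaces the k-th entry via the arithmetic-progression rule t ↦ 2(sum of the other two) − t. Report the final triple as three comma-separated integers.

start (1,-3,-2) = (f(1,0),f(0,1),f(1,1))
replace slot 3: 2·(1+(-3)) − (-2) = -2 → (1,-3,-2)

1,-3,-2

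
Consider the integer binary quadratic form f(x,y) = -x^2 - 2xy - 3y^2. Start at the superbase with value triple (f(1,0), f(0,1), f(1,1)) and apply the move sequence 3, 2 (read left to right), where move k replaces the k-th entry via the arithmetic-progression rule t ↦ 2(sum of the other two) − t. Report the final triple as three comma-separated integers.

start (-1,-3,-6) = (f(1,0),f(0,1),f(1,1))
replace slot 3: 2·((-1)+(-3)) − (-6) = -2 → (-1,-3,-2)
replace slot 2: 2·((-1)+(-2)) − (-3) = -3 → (-1,-3,-2)

-1,-3,-2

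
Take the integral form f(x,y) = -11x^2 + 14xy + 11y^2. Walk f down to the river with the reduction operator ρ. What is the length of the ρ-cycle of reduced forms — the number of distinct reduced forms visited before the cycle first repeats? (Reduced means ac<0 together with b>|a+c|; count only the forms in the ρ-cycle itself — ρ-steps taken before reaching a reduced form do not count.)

D = 680, ⌊√D⌋ = 26
river: ρ → (11,8,-14)
river: ρ → (-14,20,5)
river: ρ → (5,20,-14)
river: ρ → (-14,8,11)
river: ρ → (11,14,-11)
river: ρ → (-11,8,14)
river: ρ → (14,20,-5)
river: ρ → (-5,20,14)
river: ρ → (14,8,-11)
river: ρ → (-11,14,11)
ρ-cycle length = 10 (tail of 0 descent steps not counted)

10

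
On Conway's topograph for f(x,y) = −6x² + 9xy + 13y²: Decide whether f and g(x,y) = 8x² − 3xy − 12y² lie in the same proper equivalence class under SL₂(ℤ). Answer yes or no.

D₁ = 393, D₂ = 393
river cycle of f (length 16): (13, 17, -2), (-2, 19, 4), (4, 13, -14), (-14, 15, 3), (3, 15, -14), (-14, 13, 4), (4, 19, -2), (-2, 17, 13), (13, 9, -6), (-6, 15, 7), … (6 more)
river cycle of g (length 16): (8, 13, -7), (-7, 15, 6), (6, 9, -13), (-13, 17, 2), (2, 19, -4), (-4, 13, 14), (14, 15, -3), (-3, 15, 14), (14, 13, -4), (-4, 19, 2), … (6 more)
cycles differ ⇒ inequivalent

no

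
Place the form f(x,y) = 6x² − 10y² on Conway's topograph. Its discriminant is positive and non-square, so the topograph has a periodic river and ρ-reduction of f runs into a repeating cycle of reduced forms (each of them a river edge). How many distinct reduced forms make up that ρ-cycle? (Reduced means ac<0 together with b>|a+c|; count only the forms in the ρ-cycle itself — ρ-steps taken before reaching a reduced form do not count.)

D = 240, ⌊√D⌋ = 15
descent: ρ → (-10,0,6)
descent: ρ → (6,12,-4)  [lands on river]
river: ρ → (-4,12,6)
ρ-cycle length = 2 (tail of 2 descent steps not counted)

2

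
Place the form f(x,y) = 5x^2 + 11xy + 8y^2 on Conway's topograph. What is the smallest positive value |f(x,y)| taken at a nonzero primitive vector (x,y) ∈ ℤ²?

translate: b→1 (≡11 mod 10), so (5,11,8)→(5,1,2)
flip: (5,1,2)→(2,-1,5)
reduced (well bottom): (2,-1,5) with a≤c, −a<b≤a
well minimum = a = 2

2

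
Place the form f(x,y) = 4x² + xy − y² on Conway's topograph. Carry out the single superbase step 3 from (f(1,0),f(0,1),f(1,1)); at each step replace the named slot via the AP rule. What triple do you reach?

start (4,-1,4) = (f(1,0),f(0,1),f(1,1))
replace slot 3: 2·(4+(-1)) − 4 = 2 → (4,-1,2)

4,-1,2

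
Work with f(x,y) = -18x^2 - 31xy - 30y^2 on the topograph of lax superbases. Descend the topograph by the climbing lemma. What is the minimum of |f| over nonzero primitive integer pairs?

translate: b→-5 (≡31 mod 36), so (18,31,30)→(18,-5,17)
flip: (18,-5,17)→(17,5,18)
reduced (well bottom): (17,5,18) with a≤c, −a<b≤a
well minimum |f| = |-17| = 17 (negative-definite)

17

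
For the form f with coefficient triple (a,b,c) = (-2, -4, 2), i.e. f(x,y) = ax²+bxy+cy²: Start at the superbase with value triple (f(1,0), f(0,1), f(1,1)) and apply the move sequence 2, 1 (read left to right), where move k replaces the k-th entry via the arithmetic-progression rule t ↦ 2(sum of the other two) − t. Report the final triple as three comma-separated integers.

start (-2,2,-4) = (f(1,0),f(0,1),f(1,1))
replace slot 2: 2·((-2)+(-4)) − 2 = -14 → (-2,-14,-4)
replace slot 1: 2·((-14)+(-4)) − (-2) = -34 → (-34,-14,-4)

-34,-14,-4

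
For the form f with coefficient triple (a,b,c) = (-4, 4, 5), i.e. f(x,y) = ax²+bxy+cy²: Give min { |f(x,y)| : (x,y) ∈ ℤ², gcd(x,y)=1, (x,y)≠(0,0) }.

river: ρ → (5,6,-3)
river: ρ → (-3,6,5)
river: ρ → (5,4,-4)
river: ρ → (-4,4,5)
closes: descent 0, river 4
min |a| on river = 3

3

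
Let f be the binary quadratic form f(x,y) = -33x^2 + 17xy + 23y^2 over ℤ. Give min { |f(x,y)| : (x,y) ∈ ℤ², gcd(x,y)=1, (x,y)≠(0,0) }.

river: ρ → (23,29,-27)
river: ρ → (-27,25,25)
river: ρ → (25,25,-27)
river: ρ → (-27,29,23)
river: ρ → (23,17,-33)
river: ρ → (-33,49,7)
river: ρ → (7,49,-33)
river: ρ → (-33,17,23)
closes: descent 0, river 8
min |a| on river = 7

7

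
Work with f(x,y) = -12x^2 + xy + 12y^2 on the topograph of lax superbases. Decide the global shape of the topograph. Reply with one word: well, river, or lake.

D = b²−4ac = 1² − 4·(-12)·12 = 577
D > 0 non-square ⇒ indefinite ⇒ periodic river

river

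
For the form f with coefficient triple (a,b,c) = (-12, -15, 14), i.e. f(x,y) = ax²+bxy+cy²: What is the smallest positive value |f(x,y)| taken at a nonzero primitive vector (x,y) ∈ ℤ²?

descent: ρ → (14,15,-12)  [lands on river]
river: ρ → (-12,9,17)
river: ρ → (17,25,-4)
river: ρ → (-4,23,23)
river: ρ → (23,23,-4)
river: ρ → (-4,25,17)
river: ρ → (17,9,-12)
river: ρ → (-12,15,14)
river: ρ → (14,13,-13)
river: ρ → (-13,13,14)
closes: descent 1, river 10
min |a| on river = 4

4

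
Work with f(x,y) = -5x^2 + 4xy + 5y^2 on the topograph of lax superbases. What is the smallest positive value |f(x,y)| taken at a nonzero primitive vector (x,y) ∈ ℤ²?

river: ρ → (5,6,-4)
river: ρ → (-4,10,1)
river: ρ → (1,10,-4)
river: ρ → (-4,6,5)
river: ρ → (5,4,-5)
river: ρ → (-5,6,4)
river: ρ → (4,10,-1)
river: ρ → (-1,10,4)
river: ρ → (4,6,-5)
river: ρ → (-5,4,5)
closes: descent 0, river 10
min |a| on river = 1

1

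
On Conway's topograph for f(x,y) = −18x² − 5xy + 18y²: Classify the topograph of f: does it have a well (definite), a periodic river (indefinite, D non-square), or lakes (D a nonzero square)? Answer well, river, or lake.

D = b²−4ac = (-5)² − 4·(-18)·18 = 1321
D > 0 non-square ⇒ indefinite ⇒ periodic river

river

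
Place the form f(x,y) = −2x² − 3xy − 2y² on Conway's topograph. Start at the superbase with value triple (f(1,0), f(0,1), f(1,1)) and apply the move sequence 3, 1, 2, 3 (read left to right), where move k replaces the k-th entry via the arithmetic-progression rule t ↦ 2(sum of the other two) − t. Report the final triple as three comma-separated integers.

start (-2,-2,-7) = (f(1,0),f(0,1),f(1,1))
replace slot 3: 2·((-2)+(-2)) − (-7) = -1 → (-2,-2,-1)
replace slot 1: 2·((-2)+(-1)) − (-2) = -4 → (-4,-2,-1)
replace slot 2: 2·((-4)+(-1)) − (-2) = -8 → (-4,-8,-1)
replace slot 3: 2·((-4)+(-8)) − (-1) = -23 → (-4,-8,-23)

-4,-8,-23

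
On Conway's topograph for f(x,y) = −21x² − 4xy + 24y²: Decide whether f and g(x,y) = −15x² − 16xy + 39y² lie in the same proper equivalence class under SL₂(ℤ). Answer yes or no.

D₁ = 2032, D₂ = 2596
discriminants differ ⇒ not SL₂(ℤ)-equivalent

no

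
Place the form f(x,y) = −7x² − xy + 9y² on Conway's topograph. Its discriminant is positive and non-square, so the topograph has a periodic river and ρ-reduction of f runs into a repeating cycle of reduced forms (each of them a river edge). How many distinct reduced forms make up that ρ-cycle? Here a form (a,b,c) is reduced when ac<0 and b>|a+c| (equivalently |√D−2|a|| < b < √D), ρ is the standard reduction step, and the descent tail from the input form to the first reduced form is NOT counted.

D = 253, ⌊√D⌋ = 15
descent: ρ → (9,1,-7)
descent: ρ → (-7,13,3)  [lands on river]
river: ρ → (3,11,-11)
river: ρ → (-11,11,3)
river: ρ → (3,13,-7)
river: ρ → (-7,15,1)
river: ρ → (1,15,-7)
ρ-cycle length = 6 (tail of 2 descent steps not counted)

6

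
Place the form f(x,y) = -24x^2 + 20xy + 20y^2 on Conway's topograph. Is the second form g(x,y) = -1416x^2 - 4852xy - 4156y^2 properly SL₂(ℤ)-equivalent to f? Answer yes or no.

D₁ = 2320, D₂ = 2320
river cycle of f (length 10): (20, 20, -24), (-24, 28, 16), (16, 36, -16), (-16, 28, 24), (24, 20, -20), (-20, 20, 24), (24, 28, -16), (-16, 36, 16), (16, 28, -24), (-24, 20, 20)
river cycle of g (length 10): (-24, 28, 16), (16, 36, -16), (-16, 28, 24), (24, 20, -20), (-20, 20, 24), (24, 28, -16), (-16, 36, 16), (16, 28, -24), (-24, 20, 20), (20, 20, -24)
cycles coincide ⇒ equivalent

yes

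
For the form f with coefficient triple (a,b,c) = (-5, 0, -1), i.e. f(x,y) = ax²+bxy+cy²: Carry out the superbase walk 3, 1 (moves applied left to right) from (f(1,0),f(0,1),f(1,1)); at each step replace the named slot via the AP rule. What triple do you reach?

start (-5,-1,-6) = (f(1,0),f(0,1),f(1,1))
replace slot 3: 2·((-5)+(-1)) − (-6) = -6 → (-5,-1,-6)
replace slot 1: 2·((-1)+(-6)) − (-5) = -9 → (-9,-1,-6)

-9,-1,-6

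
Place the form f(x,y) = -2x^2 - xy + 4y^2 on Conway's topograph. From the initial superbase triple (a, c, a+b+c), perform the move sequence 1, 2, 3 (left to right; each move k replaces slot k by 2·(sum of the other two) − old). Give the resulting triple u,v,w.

start (-2,4,1) = (f(1,0),f(0,1),f(1,1))
replace slot 1: 2·(4+1) − (-2) = 12 → (12,4,1)
replace slot 2: 2·(12+1) − 4 = 22 → (12,22,1)
replace slot 3: 2·(12+22) − 1 = 67 → (12,22,67)

12,22,67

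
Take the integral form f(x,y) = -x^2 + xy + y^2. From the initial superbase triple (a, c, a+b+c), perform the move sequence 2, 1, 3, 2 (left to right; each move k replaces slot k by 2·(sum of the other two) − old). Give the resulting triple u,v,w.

start (-1,1,1) = (f(1,0),f(0,1),f(1,1))
replace slot 2: 2·((-1)+1) − 1 = -1 → (-1,-1,1)
replace slot 1: 2·((-1)+1) − (-1) = 1 → (1,-1,1)
replace slot 3: 2·(1+(-1)) − 1 = -1 → (1,-1,-1)
replace slot 2: 2·(1+(-1)) − (-1) = 1 → (1,1,-1)

1,1,-1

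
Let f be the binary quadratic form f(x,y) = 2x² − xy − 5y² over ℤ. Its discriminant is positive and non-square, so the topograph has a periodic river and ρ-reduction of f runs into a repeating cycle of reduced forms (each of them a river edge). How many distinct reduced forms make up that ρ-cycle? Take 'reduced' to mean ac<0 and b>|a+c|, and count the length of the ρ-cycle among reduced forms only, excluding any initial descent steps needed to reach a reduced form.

D = 41, ⌊√D⌋ = 6
descent: ρ → (-5,1,2)
descent: ρ → (2,3,-4)  [lands on river]
river: ρ → (-4,5,1)
river: ρ → (1,5,-4)
river: ρ → (-4,3,2)
river: ρ → (2,5,-2)
river: ρ → (-2,3,4)
river: ρ → (4,5,-1)
river: ρ → (-1,5,4)
river: ρ → (4,3,-2)
river: ρ → (-2,5,2)
ρ-cycle length = 10 (tail of 2 descent steps not counted)

10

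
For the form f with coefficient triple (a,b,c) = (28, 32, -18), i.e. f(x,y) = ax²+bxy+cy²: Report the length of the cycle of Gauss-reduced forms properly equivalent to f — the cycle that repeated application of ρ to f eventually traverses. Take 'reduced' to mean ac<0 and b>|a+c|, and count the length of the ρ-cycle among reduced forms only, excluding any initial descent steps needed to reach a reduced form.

D = 3040, ⌊√D⌋ = 55
river: ρ → (-18,40,20)
river: ρ → (20,40,-18)
river: ρ → (-18,32,28)
river: ρ → (28,24,-22)
river: ρ → (-22,20,30)
river: ρ → (30,40,-12)
river: ρ → (-12,32,42)
river: ρ → (42,52,-2)
river: ρ → (-2,52,42)
river: ρ → (42,32,-12)
river: ρ → (-12,40,30)
river: ρ → (30,20,-22)
river: ρ → (-22,24,28)
river: ρ → (28,32,-18)
ρ-cycle length = 14 (tail of 0 descent steps not counted)

14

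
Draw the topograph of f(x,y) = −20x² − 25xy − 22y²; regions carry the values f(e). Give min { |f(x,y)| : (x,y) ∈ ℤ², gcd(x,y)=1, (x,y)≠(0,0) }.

translate: b→-15 (≡25 mod 40), so (20,25,22)→(20,-15,17)
flip: (20,-15,17)→(17,15,20)
reduced (well bottom): (17,15,20) with a≤c, −a<b≤a
well minimum |f| = |-17| = 17 (negative-definite)

17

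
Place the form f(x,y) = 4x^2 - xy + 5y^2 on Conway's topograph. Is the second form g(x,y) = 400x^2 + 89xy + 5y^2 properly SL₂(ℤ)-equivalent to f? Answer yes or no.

D₁ = -79, D₂ = -79
f: reduced (well bottom): (4,-1,5) with a≤c, −a<b≤a
g: flip: (400,89,5)→(5,-89,400)
g: translate: b→1 (≡-89 mod 10), so (5,-89,400)→(5,1,4)
g: flip: (5,1,4)→(4,-1,5)
g: reduced (well bottom): (4,-1,5) with a≤c, −a<b≤a
reduced forms (4, -1, 5) vs (4, -1, 5) ⇒ equivalent

yes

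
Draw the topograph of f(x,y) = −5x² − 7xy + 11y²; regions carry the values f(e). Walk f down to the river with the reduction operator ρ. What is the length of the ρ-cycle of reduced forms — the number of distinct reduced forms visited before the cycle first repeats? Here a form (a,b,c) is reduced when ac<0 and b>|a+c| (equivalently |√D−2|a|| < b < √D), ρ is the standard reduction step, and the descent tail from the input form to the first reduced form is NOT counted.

D = 269, ⌊√D⌋ = 16
descent: ρ → (11,7,-5)  [lands on river]
river: ρ → (-5,13,5)
river: ρ → (5,7,-11)
river: ρ → (-11,15,1)
river: ρ → (1,15,-11)
river: ρ → (-11,7,5)
river: ρ → (5,13,-5)
river: ρ → (-5,7,11)
river: ρ → (11,15,-1)
river: ρ → (-1,15,11)
ρ-cycle length = 10 (tail of 1 descent step not counted)

10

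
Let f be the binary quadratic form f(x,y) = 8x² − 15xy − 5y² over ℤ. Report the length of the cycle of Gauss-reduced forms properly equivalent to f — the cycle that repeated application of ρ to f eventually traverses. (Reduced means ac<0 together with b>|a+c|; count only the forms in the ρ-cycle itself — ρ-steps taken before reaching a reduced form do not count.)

D = 385, ⌊√D⌋ = 19
descent: ρ → (-5,15,8)  [lands on river]
river: ρ → (8,17,-3)
river: ρ → (-3,19,2)
river: ρ → (2,17,-12)
river: ρ → (-12,7,7)
river: ρ → (7,7,-12)
river: ρ → (-12,17,2)
river: ρ → (2,19,-3)
river: ρ → (-3,17,8)
river: ρ → (8,15,-5)
ρ-cycle length = 10 (tail of 1 descent step not counted)

10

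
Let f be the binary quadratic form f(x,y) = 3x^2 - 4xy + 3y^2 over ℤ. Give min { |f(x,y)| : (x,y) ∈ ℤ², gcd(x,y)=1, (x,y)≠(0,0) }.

translate: b→2 (≡-4 mod 6), so (3,-4,3)→(3,2,2)
flip: (3,2,2)→(2,-2,3)
translate: b→2 (≡-2 mod 4), so (2,-2,3)→(2,2,3)
reduced (well bottom): (2,2,3) with a≤c, −a<b≤a
well minimum = a = 2

2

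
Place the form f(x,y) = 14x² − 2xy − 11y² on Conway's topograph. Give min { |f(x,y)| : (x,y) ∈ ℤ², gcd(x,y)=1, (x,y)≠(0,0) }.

descent: ρ → (-11,24,1)  [lands on river]
river: ρ → (1,24,-11)
river: ρ → (-11,20,5)
river: ρ → (5,20,-11)
closes: descent 1, river 4
min |a| on river = 1

1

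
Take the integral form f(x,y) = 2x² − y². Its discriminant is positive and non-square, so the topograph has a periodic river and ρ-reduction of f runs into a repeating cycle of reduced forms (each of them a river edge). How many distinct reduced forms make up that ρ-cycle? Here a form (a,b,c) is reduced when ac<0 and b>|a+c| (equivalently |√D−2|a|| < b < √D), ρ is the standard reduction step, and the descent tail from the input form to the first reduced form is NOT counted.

D = 8, ⌊√D⌋ = 2
descent: ρ → (-1,2,1)  [lands on river]
river: ρ → (1,2,-1)
ρ-cycle length = 2 (tail of 1 descent step not counted)

2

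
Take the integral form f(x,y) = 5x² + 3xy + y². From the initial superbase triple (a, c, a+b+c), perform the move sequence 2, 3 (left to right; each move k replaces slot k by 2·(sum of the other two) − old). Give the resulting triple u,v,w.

start (5,1,9) = (f(1,0),f(0,1),f(1,1))
replace slot 2: 2·(5+9) − 1 = 27 → (5,27,9)
replace slot 3: 2·(5+27) − 9 = 55 → (5,27,55)

5,27,55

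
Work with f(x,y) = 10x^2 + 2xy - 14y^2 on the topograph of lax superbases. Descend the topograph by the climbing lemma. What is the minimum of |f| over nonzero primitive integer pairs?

descent: ρ → (-14,-2,10)
descent: ρ → (10,22,-2)  [lands on river]
river: ρ → (-2,22,10)
river: ρ → (10,18,-6)
river: ρ → (-6,18,10)
closes: descent 2, river 4
min |a| on river = 2

2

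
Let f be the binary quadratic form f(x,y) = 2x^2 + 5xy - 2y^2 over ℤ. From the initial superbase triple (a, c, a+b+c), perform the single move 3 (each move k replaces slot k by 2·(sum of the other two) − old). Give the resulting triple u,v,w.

start (2,-2,5) = (f(1,0),f(0,1),f(1,1))
replace slot 3: 2·(2+(-2)) − 5 = -5 → (2,-2,-5)

2,-2,-5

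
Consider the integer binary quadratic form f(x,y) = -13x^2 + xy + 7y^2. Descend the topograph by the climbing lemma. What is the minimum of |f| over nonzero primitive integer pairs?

descent: ρ → (7,13,-7)  [lands on river]
river: ρ → (-7,15,5)
river: ρ → (5,15,-7)
river: ρ → (-7,13,7)
river: ρ → (7,15,-5)
river: ρ → (-5,15,7)
closes: descent 1, river 6
min |a| on river = 5

5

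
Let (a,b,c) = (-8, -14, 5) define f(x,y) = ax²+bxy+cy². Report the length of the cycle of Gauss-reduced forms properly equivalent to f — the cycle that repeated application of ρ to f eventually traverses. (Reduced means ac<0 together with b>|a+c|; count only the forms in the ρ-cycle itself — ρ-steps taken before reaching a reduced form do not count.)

D = 356, ⌊√D⌋ = 18
descent: ρ → (5,14,-8)  [lands on river]
river: ρ → (-8,18,1)
river: ρ → (1,18,-8)
river: ρ → (-8,14,5)
river: ρ → (5,16,-5)
river: ρ → (-5,14,8)
river: ρ → (8,18,-1)
river: ρ → (-1,18,8)
river: ρ → (8,14,-5)
river: ρ → (-5,16,5)
ρ-cycle length = 10 (tail of 1 descent step not counted)

10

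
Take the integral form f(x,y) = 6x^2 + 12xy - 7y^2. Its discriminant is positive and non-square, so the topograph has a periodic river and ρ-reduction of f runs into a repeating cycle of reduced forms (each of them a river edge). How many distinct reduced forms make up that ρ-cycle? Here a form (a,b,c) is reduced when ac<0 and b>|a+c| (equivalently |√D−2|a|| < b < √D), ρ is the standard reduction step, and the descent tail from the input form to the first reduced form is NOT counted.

D = 312, ⌊√D⌋ = 17
river: ρ → (-7,16,2)
river: ρ → (2,16,-7)
river: ρ → (-7,12,6)
river: ρ → (6,12,-7)
ρ-cycle length = 4 (tail of 0 descent steps not counted)

4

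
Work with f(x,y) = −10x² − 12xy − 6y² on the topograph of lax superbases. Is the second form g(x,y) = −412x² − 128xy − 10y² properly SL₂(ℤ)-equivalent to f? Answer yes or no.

D₁ = -96, D₂ = -96
f is negative-definite; reduce −f:
−f: translate: b→-8 (≡12 mod 20), so (10,12,6)→(10,-8,4)
−f: flip: (10,-8,4)→(4,8,10)
−f: translate: b→0 (≡8 mod 8), so (4,8,10)→(4,0,6)
−f: reduced (well bottom): (4,0,6) with a≤c, −a<b≤a
flip sign back: reduced form of f is (-4,0,-6)
g is negative-definite; reduce −g:
−g: flip: (412,128,10)→(10,-128,412)
−g: translate: b→-8 (≡-128 mod 20), so (10,-128,412)→(10,-8,4)
−g: flip: (10,-8,4)→(4,8,10)
−g: translate: b→0 (≡8 mod 8), so (4,8,10)→(4,0,6)
−g: reduced (well bottom): (4,0,6) with a≤c, −a<b≤a
flip sign back: reduced form of g is (-4,0,-6)
reduced forms (-4, 0, -6) vs (-4, 0, -6) ⇒ equivalent

yes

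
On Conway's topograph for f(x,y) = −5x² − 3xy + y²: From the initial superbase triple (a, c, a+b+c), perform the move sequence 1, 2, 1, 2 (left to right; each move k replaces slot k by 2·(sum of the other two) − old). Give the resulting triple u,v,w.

start (-5,1,-7) = (f(1,0),f(0,1),f(1,1))
replace slot 1: 2·(1+(-7)) − (-5) = -7 → (-7,1,-7)
replace slot 2: 2·((-7)+(-7)) − 1 = -29 → (-7,-29,-7)
replace slot 1: 2·((-29)+(-7)) − (-7) = -65 → (-65,-29,-7)
replace slot 2: 2·((-65)+(-7)) − (-29) = -115 → (-65,-115,-7)

-65,-115,-7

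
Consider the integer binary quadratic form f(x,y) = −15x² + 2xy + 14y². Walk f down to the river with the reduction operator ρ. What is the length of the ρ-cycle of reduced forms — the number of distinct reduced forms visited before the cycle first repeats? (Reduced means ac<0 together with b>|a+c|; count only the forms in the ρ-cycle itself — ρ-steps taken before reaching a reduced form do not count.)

D = 844, ⌊√D⌋ = 29
river: ρ → (14,26,-3)
river: ρ → (-3,28,5)
river: ρ → (5,22,-18)
river: ρ → (-18,14,9)
river: ρ → (9,22,-10)
river: ρ → (-10,18,13)
river: ρ → (13,8,-15)
river: ρ → (-15,22,6)
river: ρ → (6,26,-7)
river: ρ → (-7,16,21)
river: ρ → (21,26,-2)
river: ρ → (-2,26,21)
river: ρ → (21,16,-7)
river: ρ → (-7,26,6)
river: ρ → (6,22,-15)
river: ρ → (-15,8,13)
river: ρ → (13,18,-10)
river: ρ → (-10,22,9)
river: ρ → (9,14,-18)
river: ρ → (-18,22,5)
river: ρ → (5,28,-3)
river: ρ → (-3,26,14)
river: ρ → (14,2,-15)
river: ρ → (-15,28,1)
river: ρ → (1,28,-15)
river: ρ → (-15,2,14)
ρ-cycle length = 26 (tail of 0 descent steps not counted)

26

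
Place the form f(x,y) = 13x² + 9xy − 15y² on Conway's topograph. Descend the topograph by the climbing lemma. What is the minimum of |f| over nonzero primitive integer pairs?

river: ρ → (-15,21,7)
river: ρ → (7,21,-15)
river: ρ → (-15,9,13)
river: ρ → (13,17,-11)
river: ρ → (-11,27,3)
river: ρ → (3,27,-11)
river: ρ → (-11,17,13)
river: ρ → (13,9,-15)
closes: descent 0, river 8
min |a| on river = 3

3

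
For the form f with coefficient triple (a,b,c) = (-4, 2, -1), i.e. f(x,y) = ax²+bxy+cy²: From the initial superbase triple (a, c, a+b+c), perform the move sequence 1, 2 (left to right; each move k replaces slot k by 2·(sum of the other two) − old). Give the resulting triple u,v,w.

start (-4,-1,-3) = (f(1,0),f(0,1),f(1,1))
replace slot 1: 2·((-1)+(-3)) − (-4) = -4 → (-4,-1,-3)
replace slot 2: 2·((-4)+(-3)) − (-1) = -13 → (-4,-13,-3)

-4,-13,-3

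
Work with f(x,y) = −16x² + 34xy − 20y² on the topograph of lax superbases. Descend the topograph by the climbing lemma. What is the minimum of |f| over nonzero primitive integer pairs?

translate: b→-2 (≡-34 mod 32), so (16,-34,20)→(16,-2,2)
flip: (16,-2,2)→(2,2,16)
reduced (well bottom): (2,2,16) with a≤c, −a<b≤a
well minimum |f| = |-2| = 2 (negative-definite)

2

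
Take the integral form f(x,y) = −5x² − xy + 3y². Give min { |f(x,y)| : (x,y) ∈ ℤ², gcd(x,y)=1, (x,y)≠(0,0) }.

descent: ρ → (3,7,-1)  [lands on river]
river: ρ → (-1,7,3)
river: ρ → (3,5,-3)
river: ρ → (-3,7,1)
river: ρ → (1,7,-3)
river: ρ → (-3,5,3)
closes: descent 1, river 6
min |a| on river = 1

1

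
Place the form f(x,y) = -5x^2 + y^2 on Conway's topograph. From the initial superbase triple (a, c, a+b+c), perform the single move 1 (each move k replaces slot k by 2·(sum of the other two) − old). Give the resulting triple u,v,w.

start (-5,1,-4) = (f(1,0),f(0,1),f(1,1))
replace slot 1: 2·(1+(-4)) − (-5) = -1 → (-1,1,-4)

-1,1,-4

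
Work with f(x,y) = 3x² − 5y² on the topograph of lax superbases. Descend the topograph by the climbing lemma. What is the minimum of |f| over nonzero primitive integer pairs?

descent: ρ → (-5,0,3)
descent: ρ → (3,6,-2)  [lands on river]
river: ρ → (-2,6,3)
closes: descent 2, river 2
min |a| on river = 2

2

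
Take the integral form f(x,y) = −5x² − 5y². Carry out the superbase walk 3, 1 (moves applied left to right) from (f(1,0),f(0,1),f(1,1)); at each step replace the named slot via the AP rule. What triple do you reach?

start (-5,-5,-10) = (f(1,0),f(0,1),f(1,1))
replace slot 3: 2·((-5)+(-5)) − (-10) = -10 → (-5,-5,-10)
replace slot 1: 2·((-5)+(-10)) − (-5) = -25 → (-25,-5,-10)

-25,-5,-10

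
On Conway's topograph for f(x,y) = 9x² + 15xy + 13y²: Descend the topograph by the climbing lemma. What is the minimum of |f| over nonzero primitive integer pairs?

translate: b→-3 (≡15 mod 18), so (9,15,13)→(9,-3,7)
flip: (9,-3,7)→(7,3,9)
reduced (well bottom): (7,3,9) with a≤c, −a<b≤a
well minimum = a = 7

7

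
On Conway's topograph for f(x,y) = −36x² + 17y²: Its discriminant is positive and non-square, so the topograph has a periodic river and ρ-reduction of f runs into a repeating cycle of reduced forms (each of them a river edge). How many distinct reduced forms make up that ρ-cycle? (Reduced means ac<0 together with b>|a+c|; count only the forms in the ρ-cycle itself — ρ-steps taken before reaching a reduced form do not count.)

D = 2448, ⌊√D⌋ = 49
descent: ρ → (17,34,-19)  [lands on river]
river: ρ → (-19,42,9)
river: ρ → (9,48,-4)
river: ρ → (-4,48,9)
river: ρ → (9,42,-19)
river: ρ → (-19,34,17)
ρ-cycle length = 6 (tail of 1 descent step not counted)

6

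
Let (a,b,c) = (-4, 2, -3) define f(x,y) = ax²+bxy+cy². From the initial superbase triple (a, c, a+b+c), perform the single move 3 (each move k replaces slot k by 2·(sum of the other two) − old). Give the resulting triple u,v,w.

start (-4,-3,-5) = (f(1,0),f(0,1),f(1,1))
replace slot 3: 2·((-4)+(-3)) − (-5) = -9 → (-4,-3,-9)

-4,-3,-9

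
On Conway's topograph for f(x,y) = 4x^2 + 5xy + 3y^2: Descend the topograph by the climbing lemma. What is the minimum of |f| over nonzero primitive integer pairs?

translate: b→-3 (≡5 mod 8), so (4,5,3)→(4,-3,2)
flip: (4,-3,2)→(2,3,4)
translate: b→-1 (≡3 mod 4), so (2,3,4)→(2,-1,3)
reduced (well bottom): (2,-1,3) with a≤c, −a<b≤a
well minimum = a = 2

2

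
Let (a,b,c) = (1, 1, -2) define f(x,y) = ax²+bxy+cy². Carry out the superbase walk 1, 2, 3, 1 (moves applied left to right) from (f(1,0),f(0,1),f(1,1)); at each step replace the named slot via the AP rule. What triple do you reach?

start (1,-2,0) = (f(1,0),f(0,1),f(1,1))
replace slot 1: 2·((-2)+0) − 1 = -5 → (-5,-2,0)
replace slot 2: 2·((-5)+0) − (-2) = -8 → (-5,-8,0)
replace slot 3: 2·((-5)+(-8)) − 0 = -26 → (-5,-8,-26)
replace slot 1: 2·((-8)+(-26)) − (-5) = -63 → (-63,-8,-26)

-63,-8,-26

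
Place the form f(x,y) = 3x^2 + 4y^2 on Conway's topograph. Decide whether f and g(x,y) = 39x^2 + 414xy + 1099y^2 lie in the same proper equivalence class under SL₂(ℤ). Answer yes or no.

D₁ = -48, D₂ = -48
f: reduced (well bottom): (3,0,4) with a≤c, −a<b≤a
g: translate: b→24 (≡414 mod 78), so (39,414,1099)→(39,24,4)
g: flip: (39,24,4)→(4,-24,39)
g: translate: b→0 (≡-24 mod 8), so (4,-24,39)→(4,0,3)
g: flip: (4,0,3)→(3,0,4)
g: reduced (well bottom): (3,0,4) with a≤c, −a<b≤a
reduced forms (3, 0, 4) vs (3, 0, 4) ⇒ equivalent

yes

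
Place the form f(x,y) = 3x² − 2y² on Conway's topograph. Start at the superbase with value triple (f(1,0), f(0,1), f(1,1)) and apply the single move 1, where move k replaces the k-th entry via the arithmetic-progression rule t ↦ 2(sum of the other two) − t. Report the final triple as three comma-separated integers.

start (3,-2,1) = (f(1,0),f(0,1),f(1,1))
replace slot 1: 2·((-2)+1) − 3 = -5 → (-5,-2,1)

-5,-2,1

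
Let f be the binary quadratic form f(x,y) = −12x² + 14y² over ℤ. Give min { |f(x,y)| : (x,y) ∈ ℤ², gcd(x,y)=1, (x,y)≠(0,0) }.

descent: ρ → (14,0,-12)
descent: ρ → (-12,24,2)  [lands on river]
river: ρ → (2,24,-12)
closes: descent 2, river 2
min |a| on river = 2

2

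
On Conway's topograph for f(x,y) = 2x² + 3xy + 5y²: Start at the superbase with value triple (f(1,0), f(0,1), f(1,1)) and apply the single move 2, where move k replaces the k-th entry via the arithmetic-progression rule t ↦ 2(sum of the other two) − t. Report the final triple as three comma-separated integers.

start (2,5,10) = (f(1,0),f(0,1),f(1,1))
replace slot 2: 2·(2+10) − 5 = 19 → (2,19,10)

2,19,10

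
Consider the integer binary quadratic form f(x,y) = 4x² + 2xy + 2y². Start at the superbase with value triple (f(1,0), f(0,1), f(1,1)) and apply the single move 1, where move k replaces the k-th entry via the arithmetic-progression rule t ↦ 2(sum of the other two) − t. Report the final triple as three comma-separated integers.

start (4,2,8) = (f(1,0),f(0,1),f(1,1))
replace slot 1: 2·(2+8) − 4 = 16 → (16,2,8)

16,2,8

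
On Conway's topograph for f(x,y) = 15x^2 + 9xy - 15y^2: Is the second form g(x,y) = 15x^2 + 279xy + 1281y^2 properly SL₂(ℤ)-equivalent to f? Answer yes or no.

D₁ = 981, D₂ = 981
river cycle of f (length 14): (-15, 21, 9), (9, 15, -21), (-21, 27, 3), (3, 27, -21), (-21, 15, 9), (9, 21, -15), (-15, 9, 15), (15, 21, -9), (-9, 15, 21), (21, 27, -3), … (4 more)
river cycle of g (length 14): (15, 9, -15), (-15, 21, 9), (9, 15, -21), (-21, 27, 3), (3, 27, -21), (-21, 15, 9), (9, 21, -15), (-15, 9, 15), (15, 21, -9), (-9, 15, 21), … (4 more)
cycles coincide ⇒ equivalent

yes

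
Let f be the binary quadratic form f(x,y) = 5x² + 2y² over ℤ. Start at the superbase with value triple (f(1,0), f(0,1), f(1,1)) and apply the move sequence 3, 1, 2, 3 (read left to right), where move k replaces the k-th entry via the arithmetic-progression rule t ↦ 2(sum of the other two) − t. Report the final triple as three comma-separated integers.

start (5,2,7) = (f(1,0),f(0,1),f(1,1))
replace slot 3: 2·(5+2) − 7 = 7 → (5,2,7)
replace slot 1: 2·(2+7) − 5 = 13 → (13,2,7)
replace slot 2: 2·(13+7) − 2 = 38 → (13,38,7)
replace slot 3: 2·(13+38) − 7 = 95 → (13,38,95)

13,38,95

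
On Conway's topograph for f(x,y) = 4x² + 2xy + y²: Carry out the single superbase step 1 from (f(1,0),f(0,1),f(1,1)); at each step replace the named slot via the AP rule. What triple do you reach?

start (4,1,7) = (f(1,0),f(0,1),f(1,1))
replace slot 1: 2·(1+7) − 4 = 12 → (12,1,7)

12,1,7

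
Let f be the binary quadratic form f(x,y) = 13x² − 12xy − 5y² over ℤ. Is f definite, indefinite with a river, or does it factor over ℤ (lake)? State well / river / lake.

D = b²−4ac = (-12)² − 4·13·(-5) = 404
D > 0 non-square ⇒ indefinite ⇒ periodic river

river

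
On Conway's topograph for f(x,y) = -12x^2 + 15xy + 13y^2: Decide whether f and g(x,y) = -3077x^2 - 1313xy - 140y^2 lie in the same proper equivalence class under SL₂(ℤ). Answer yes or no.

D₁ = 849, D₂ = 849
river cycle of f (length 34): (13, 11, -14), (-14, 17, 10), (10, 23, -8), (-8, 25, 7), (7, 17, -20), (-20, 23, 4), (4, 25, -14), (-14, 3, 15), (15, 27, -2), (-2, 29, 1), … (24 more)
river cycle of g (length 34): (-12, 15, 13), (13, 11, -14), (-14, 17, 10), (10, 23, -8), (-8, 25, 7), (7, 17, -20), (-20, 23, 4), (4, 25, -14), (-14, 3, 15), (15, 27, -2), … (24 more)
cycles coincide ⇒ equivalent

yes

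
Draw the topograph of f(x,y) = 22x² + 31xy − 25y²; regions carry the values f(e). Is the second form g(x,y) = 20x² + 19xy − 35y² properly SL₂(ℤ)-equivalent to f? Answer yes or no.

D₁ = 3161, D₂ = 3161
river cycle of f (length 34): (-25, 19, 28), (28, 37, -16), (-16, 27, 38), (38, 49, -5), (-5, 51, 28), (28, 5, -28), (-28, 51, 5), (5, 49, -38), (-38, 27, 16), (16, 37, -28), … (24 more)
river cycle of g (length 30): (-35, 51, 4), (4, 53, -22), (-22, 35, 22), (22, 53, -4), (-4, 51, 35), (35, 19, -20), (-20, 21, 34), (34, 47, -7), (-7, 51, 20), (20, 29, -29), … (20 more)
cycles differ ⇒ inequivalent

no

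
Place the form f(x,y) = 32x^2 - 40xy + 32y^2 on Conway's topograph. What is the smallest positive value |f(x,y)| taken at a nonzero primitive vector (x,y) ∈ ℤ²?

translate: b→24 (≡-40 mod 64), so (32,-40,32)→(32,24,24)
flip: (32,24,24)→(24,-24,32)
translate: b→24 (≡-24 mod 48), so (24,-24,32)→(24,24,32)
reduced (well bottom): (24,24,32) with a≤c, −a<b≤a
well minimum = a = 24

24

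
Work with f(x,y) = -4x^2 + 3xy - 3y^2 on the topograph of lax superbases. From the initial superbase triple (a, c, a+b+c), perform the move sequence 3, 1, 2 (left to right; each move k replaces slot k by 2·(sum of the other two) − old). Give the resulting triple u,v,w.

start (-4,-3,-4) = (f(1,0),f(0,1),f(1,1))
replace slot 3: 2·((-4)+(-3)) − (-4) = -10 → (-4,-3,-10)
replace slot 1: 2·((-3)+(-10)) − (-4) = -22 → (-22,-3,-10)
replace slot 2: 2·((-22)+(-10)) − (-3) = -61 → (-22,-61,-10)

-22,-61,-10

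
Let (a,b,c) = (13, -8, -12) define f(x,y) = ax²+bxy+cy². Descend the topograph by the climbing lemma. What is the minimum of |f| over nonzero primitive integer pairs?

descent: ρ → (-12,8,13)  [lands on river]
river: ρ → (13,18,-7)
river: ρ → (-7,24,4)
river: ρ → (4,24,-7)
river: ρ → (-7,18,13)
river: ρ → (13,8,-12)
river: ρ → (-12,16,9)
river: ρ → (9,20,-8)
river: ρ → (-8,12,17)
river: ρ → (17,22,-3)
river: ρ → (-3,26,1)
river: ρ → (1,26,-3)
river: ρ → (-3,22,17)
river: ρ → (17,12,-8)
river: ρ → (-8,20,9)
river: ρ → (9,16,-12)
closes: descent 1, river 16
min |a| on river = 1

1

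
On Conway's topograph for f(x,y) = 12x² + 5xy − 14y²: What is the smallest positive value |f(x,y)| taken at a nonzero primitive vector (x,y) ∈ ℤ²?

river: ρ → (-14,23,3)
river: ρ → (3,25,-6)
river: ρ → (-6,23,7)
river: ρ → (7,19,-12)
river: ρ → (-12,5,14)
river: ρ → (14,23,-3)
river: ρ → (-3,25,6)
river: ρ → (6,23,-7)
river: ρ → (-7,19,12)
river: ρ → (12,5,-14)
closes: descent 0, river 10
min |a| on river = 3

3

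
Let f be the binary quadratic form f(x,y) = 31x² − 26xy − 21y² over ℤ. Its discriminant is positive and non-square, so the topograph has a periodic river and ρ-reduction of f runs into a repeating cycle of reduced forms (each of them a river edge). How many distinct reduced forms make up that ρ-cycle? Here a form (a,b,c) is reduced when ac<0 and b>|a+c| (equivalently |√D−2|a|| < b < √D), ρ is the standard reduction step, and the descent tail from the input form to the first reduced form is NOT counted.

D = 3280, ⌊√D⌋ = 57
descent: ρ → (-21,26,31)  [lands on river]
river: ρ → (31,36,-16)
river: ρ → (-16,28,39)
river: ρ → (39,50,-5)
river: ρ → (-5,50,39)
river: ρ → (39,28,-16)
river: ρ → (-16,36,31)
river: ρ → (31,26,-21)
river: ρ → (-21,16,36)
river: ρ → (36,56,-1)
river: ρ → (-1,56,36)
river: ρ → (36,16,-21)
ρ-cycle length = 12 (tail of 1 descent step not counted)

12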